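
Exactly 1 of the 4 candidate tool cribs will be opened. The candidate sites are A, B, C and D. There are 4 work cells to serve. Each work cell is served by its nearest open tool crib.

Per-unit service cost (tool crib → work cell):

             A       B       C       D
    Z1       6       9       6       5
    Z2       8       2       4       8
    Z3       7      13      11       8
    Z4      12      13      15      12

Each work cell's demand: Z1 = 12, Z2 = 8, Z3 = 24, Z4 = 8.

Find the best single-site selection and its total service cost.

Choose A only; total service cost 400.

With exactly 1 open, each work cell uses its cheapest among the chosen.
{A}: Z1→A 6·12=72, Z2→A 8·8=64, Z3→A 7·24=168, Z4→A 12·8=96. Service cost 400.
{D}: service cost 412
{C}: service cost 488
Among all 4 size-1 choices, {A} is lowest.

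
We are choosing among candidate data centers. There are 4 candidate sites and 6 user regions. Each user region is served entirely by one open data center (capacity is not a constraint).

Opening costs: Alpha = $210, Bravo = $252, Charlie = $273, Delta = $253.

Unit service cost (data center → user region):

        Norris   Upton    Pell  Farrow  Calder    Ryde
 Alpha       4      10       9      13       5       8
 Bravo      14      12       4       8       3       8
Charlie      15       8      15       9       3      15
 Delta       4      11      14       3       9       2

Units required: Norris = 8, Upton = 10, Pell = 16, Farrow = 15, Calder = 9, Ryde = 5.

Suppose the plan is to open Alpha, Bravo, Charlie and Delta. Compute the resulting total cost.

Total cost: 1246

Each user region is assigned to its cheapest site among the open ones.
{Alpha, Bravo, Charlie, Delta}: Norris→Alpha 4·8=32, Upton→Charlie 8·10=80, Pell→Bravo 4·16=64, Farrow→Delta 3·15=45, Calder→Bravo 3·9=27, Ryde→Delta 2·5=10. Service 258; fixed 988; total 1246.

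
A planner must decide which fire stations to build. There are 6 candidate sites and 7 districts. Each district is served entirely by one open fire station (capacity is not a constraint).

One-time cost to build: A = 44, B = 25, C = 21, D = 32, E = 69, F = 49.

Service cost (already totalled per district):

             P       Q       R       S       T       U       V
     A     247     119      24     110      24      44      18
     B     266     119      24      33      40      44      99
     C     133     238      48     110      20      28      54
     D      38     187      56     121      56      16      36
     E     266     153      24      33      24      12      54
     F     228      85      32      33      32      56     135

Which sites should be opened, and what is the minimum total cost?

For any fixed open set, each district goes to its cheapest open site; total = fixed + service.
{D, F}: P→D 38, Q→F 85, R→F 32, S→F 33, T→F 32, U→D 16, V→D 36. Service 272; fixed 81; total 353.
{C, D, F}: service 260 + fixed 102 = 362
{A, D, F}: service 238 + fixed 125 = 363
{A, B, C, D, E, F}: service 230 + fixed 240 = 470
No other subset beats 353.

Open D and F; minimum total cost 353.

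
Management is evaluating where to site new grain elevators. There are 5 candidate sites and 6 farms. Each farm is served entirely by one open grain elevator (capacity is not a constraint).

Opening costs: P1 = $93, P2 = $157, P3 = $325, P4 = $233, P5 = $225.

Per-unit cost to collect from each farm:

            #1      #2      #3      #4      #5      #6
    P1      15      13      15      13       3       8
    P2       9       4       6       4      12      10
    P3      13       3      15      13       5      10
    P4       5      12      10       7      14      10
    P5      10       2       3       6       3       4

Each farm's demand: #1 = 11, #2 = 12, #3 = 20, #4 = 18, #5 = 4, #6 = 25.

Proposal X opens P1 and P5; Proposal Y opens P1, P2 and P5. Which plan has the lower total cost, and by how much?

Proposal X: {P1, P5}: #1→P5 10·11=110, #2→P5 2·12=24, #3→P5 3·20=60, #4→P5 6·18=108, #5→P1 3·4=12, #6→P5 4·25=100. Service 414; fixed 318; total 732.
Proposal Y: {P1, P2, P5}: #1→P2 9·11=99, #2→P5 2·12=24, #3→P5 3·20=60, #4→P2 4·18=72, #5→P1 3·4=12, #6→P5 4·25=100. Service 367; fixed 475; total 842.
Difference: |732 − 842| = 110.

Proposal X is cheaper by 110.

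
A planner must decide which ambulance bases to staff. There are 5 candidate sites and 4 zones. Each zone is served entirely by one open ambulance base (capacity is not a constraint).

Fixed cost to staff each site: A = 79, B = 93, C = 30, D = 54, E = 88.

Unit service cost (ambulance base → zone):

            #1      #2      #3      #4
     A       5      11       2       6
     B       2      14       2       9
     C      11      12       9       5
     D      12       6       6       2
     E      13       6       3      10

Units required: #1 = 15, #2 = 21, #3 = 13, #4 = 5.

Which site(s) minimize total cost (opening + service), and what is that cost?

Open B and D; minimum total cost 339.

For any fixed open set, each zone goes to its cheapest open site; total = fixed + service.
{B, D}: #1→B 2·15=30, #2→D 6·21=126, #3→B 2·13=26, #4→D 2·5=10. Service 192; fixed 147; total 339.
{B, C, D}: #1→B 2·15=30, #2→D 6·21=126, #3→B 2·13=26, #4→D 2·5=10. Service 192; fixed 177; total 369.
{A, D}: #1→A 5·15=75, #2→D 6·21=126, #3→A 2·13=26, #4→D 2·5=10. Service 237; fixed 133; total 370.
{A, B, C, D, E}: #1→B 2·15=30, #2→D 6·21=126, #3→A 2·13=26, #4→D 2·5=10. Service 192; fixed 344; total 536.
No other subset beats 339.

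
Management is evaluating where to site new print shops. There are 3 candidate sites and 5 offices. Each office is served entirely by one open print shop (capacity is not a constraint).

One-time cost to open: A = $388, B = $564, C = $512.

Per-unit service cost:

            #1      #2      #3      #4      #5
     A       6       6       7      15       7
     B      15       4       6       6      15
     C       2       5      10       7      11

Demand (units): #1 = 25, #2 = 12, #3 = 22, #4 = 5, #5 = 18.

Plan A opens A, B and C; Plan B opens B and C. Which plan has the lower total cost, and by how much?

Plan A: {A, B, C}: #1→C 2·25=50, #2→B 4·12=48, #3→B 6·22=132, #4→B 6·5=30, #5→A 7·18=126. Service 386; fixed 1464; total 1850.
Plan B: {B, C}: #1→C 2·25=50, #2→B 4·12=48, #3→B 6·22=132, #4→B 6·5=30, #5→C 11·18=198. Service 458; fixed 1076; total 1534.
Difference: |1850 − 1534| = 316.

Plan B is cheaper by 316.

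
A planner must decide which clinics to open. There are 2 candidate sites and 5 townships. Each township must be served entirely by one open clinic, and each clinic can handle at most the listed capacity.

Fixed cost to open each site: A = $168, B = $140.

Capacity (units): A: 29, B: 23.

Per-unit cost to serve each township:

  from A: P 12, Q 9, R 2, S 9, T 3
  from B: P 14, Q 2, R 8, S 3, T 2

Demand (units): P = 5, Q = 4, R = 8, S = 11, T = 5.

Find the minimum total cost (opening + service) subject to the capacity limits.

Open {A, B}: P→A 12·5=60, Q→B 2·4=8, R→A 2·8=16, S→B 3·11=33, T→B 2·5=10.
Loads: A carries 13/29, B carries 20/23. Service 127; fixed 308; total 435.
Next best feasible plan costs 440.

Minimum total cost: 435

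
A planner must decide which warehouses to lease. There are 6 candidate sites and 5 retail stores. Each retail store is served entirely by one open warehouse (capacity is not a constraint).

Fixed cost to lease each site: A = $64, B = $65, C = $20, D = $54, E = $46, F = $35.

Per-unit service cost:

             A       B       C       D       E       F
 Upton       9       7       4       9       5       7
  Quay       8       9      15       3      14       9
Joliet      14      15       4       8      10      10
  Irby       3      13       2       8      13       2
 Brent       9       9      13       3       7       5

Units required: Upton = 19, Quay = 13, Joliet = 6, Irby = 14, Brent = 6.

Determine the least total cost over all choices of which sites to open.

For any fixed open set, each retail store goes to its cheapest open site; total = fixed + service.
{C, D}: Upton→C 4·19=76, Quay→D 3·13=39, Joliet→C 4·6=24, Irby→C 2·14=28, Brent→D 3·6=18. Service 185; fixed 74; total 259.
{C, D, F}: service 185 + fixed 109 = 294
{C, D, E}: Upton→C 4·19=76, Quay→D 3·13=39, Joliet→C 4·6=24, Irby→C 2·14=28, Brent→D 3·6=18. Service 185; fixed 120; total 305.
{A, B, C, D, E, F}: service 185 + fixed 284 = 469
No other subset beats 259.

Minimum total cost: 259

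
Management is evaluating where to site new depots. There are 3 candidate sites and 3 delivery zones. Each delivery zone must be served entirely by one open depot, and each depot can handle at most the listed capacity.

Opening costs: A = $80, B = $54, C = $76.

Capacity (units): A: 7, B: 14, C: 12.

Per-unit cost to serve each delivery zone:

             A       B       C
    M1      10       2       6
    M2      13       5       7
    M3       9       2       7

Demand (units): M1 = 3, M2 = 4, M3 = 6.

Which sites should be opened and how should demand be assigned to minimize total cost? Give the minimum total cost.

Open {B}: M1→B 2·3=6, M2→B 5·4=20, M3→B 2·6=12.
Loads: B carries 13/14. Service 38; fixed 54; total 92.
Next best feasible plan costs 168.

Minimum total cost: 92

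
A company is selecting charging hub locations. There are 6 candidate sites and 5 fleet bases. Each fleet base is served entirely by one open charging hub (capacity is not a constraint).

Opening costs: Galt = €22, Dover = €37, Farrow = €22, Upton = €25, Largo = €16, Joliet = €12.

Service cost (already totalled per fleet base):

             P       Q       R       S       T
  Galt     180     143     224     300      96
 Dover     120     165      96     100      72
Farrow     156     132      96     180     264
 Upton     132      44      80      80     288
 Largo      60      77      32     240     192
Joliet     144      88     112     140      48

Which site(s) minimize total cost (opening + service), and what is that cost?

For any fixed open set, each fleet base goes to its cheapest open site; total = fixed + service.
{Upton, Largo, Joliet}: P→Largo 60, Q→Upton 44, R→Largo 32, S→Upton 80, T→Joliet 48. Service 264; fixed 53; total 317.
{Galt, Upton, Largo, Joliet}: P→Largo 60, Q→Upton 44, R→Largo 32, S→Upton 80, T→Joliet 48. Service 264; fixed 75; total 339.
{Farrow, Upton, Largo, Joliet}: P→Largo 60, Q→Upton 44, R→Largo 32, S→Upton 80, T→Joliet 48. Service 264; fixed 75; total 339.
{Galt, Dover, Farrow, Upton, Largo, Joliet}: P→Largo 60, Q→Upton 44, R→Largo 32, S→Upton 80, T→Joliet 48. Service 264; fixed 134; total 398.
No other subset beats 317.

Open Upton, Largo and Joliet; minimum total cost 317.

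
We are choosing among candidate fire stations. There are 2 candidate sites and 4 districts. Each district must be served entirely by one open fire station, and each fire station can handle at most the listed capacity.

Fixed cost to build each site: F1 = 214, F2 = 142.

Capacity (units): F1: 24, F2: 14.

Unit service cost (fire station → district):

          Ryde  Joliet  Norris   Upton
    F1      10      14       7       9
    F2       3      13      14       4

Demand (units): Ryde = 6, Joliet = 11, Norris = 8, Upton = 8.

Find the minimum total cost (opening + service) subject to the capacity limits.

Minimum total cost: 616

Open {F1, F2}: Ryde→F2 3·6=18, Joliet→F1 14·11=154, Norris→F1 7·8=56, Upton→F2 4·8=32.
Loads: F1 carries 19/24, F2 carries 14/14. Service 260; fixed 356; total 616.
Next best feasible plan costs 687.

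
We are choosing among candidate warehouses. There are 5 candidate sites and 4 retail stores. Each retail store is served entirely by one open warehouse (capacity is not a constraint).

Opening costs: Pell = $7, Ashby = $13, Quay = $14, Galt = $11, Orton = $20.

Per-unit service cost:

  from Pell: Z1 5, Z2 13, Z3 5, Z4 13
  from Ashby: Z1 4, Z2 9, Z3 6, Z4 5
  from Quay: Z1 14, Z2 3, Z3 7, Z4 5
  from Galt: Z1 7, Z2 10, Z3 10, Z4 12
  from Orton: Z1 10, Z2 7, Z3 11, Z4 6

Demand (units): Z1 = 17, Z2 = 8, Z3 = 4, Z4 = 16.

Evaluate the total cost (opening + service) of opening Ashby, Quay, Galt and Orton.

Total cost: 254

Each retail store is assigned to its cheapest site among the open ones.
{Ashby, Quay, Galt, Orton}: Z1→Ashby 4·17=68, Z2→Quay 3·8=24, Z3→Ashby 6·4=24, Z4→Ashby 5·16=80. Service 196; fixed 58; total 254.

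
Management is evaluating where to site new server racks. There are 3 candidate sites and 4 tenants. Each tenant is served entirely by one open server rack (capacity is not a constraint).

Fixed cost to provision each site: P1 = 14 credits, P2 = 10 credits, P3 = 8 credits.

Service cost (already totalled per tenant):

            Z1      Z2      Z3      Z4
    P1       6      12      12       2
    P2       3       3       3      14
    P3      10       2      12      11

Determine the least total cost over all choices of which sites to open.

Minimum total cost: 33

For any fixed open set, each tenant goes to its cheapest open site; total = fixed + service.
{P2}: Z1→P2 3, Z2→P2 3, Z3→P2 3, Z4→P2 14. Service 23; fixed 10; total 33.
{P1, P2}: Z1→P2 3, Z2→P2 3, Z3→P2 3, Z4→P1 2. Service 11; fixed 24; total 35.
{P2, P3}: service 19 + fixed 18 = 37
{P1, P2, P3}: service 10 + fixed 32 = 42
No other subset beats 33.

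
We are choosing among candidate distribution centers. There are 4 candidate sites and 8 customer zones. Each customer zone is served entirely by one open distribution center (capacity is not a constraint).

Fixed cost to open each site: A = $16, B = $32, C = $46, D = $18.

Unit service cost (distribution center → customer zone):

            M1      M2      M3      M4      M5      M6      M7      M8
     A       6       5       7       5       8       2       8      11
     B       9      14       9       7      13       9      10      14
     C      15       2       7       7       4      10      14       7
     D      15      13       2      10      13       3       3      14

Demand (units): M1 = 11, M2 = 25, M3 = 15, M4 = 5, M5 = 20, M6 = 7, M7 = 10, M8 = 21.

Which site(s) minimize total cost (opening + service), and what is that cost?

For any fixed open set, each customer zone goes to its cheapest open site; total = fixed + service.
{A, C, D}: M1→A 6·11=66, M2→C 2·25=50, M3→D 2·15=30, M4→A 5·5=25, M5→C 4·20=80, M6→A 2·7=14, M7→D 3·10=30, M8→C 7·21=147. Service 442; fixed 80; total 522.
{A, B, C, D}: service 442 + fixed 112 = 554
{B, C, D}: service 492 + fixed 96 = 588
{A}: M1→A 6·11=66, M2→A 5·25=125, M3→A 7·15=105, M4→A 5·5=25, M5→A 8·20=160, M6→A 2·7=14, M7→A 8·10=80, M8→A 11·21=231. Service 806; fixed 16; total 822.
No other subset beats 522.

Open A, C and D; minimum total cost 522.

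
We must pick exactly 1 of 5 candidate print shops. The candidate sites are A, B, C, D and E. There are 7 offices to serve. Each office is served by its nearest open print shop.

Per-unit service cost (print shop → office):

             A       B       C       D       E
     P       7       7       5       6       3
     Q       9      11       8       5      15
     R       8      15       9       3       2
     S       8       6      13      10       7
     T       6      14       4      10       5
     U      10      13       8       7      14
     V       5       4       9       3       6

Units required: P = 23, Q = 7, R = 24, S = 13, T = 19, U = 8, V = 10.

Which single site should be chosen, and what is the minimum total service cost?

With exactly 1 open, each office uses its cheapest among the chosen.
{E}: P→E 3·23=69, Q→E 15·7=105, R→E 2·24=48, S→E 7·13=91, T→E 5·19=95, U→E 14·8=112, V→E 6·10=60. Service cost 580.
{D}: service cost 651
{A}: service cost 764
Among all 5 size-1 choices, {E} is lowest.

Choose E only; total service cost 580.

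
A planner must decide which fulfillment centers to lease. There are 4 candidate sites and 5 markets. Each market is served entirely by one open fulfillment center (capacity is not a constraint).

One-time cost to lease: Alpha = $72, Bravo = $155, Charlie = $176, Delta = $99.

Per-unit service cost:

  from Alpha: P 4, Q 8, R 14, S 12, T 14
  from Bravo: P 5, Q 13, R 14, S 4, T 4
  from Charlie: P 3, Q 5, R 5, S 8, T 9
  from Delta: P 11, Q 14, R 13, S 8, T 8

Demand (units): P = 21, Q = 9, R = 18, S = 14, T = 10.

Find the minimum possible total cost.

For any fixed open set, each market goes to its cheapest open site; total = fixed + service.
{Charlie}: P→Charlie 3·21=63, Q→Charlie 5·9=45, R→Charlie 5·18=90, S→Charlie 8·14=112, T→Charlie 9·10=90. Service 400; fixed 176; total 576.
{Bravo, Charlie}: service 294 + fixed 331 = 625
{Alpha, Charlie}: P→Charlie 3·21=63, Q→Charlie 5·9=45, R→Charlie 5·18=90, S→Charlie 8·14=112, T→Charlie 9·10=90. Service 400; fixed 248; total 648.
{Alpha, Bravo, Charlie, Delta}: P→Charlie 3·21=63, Q→Charlie 5·9=45, R→Charlie 5·18=90, S→Bravo 4·14=56, T→Bravo 4·10=40. Service 294; fixed 502; total 796.
No other subset beats 576.

Minimum total cost: 576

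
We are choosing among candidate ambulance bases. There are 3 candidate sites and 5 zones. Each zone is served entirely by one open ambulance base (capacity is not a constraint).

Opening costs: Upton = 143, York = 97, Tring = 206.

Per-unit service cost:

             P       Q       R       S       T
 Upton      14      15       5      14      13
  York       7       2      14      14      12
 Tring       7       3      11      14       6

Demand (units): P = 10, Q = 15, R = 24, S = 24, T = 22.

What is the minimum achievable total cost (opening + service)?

Minimum total cost: 1052

For any fixed open set, each zone goes to its cheapest open site; total = fixed + service.
{Upton, Tring}: P→Tring 7·10=70, Q→Tring 3·15=45, R→Upton 5·24=120, S→Upton 14·24=336, T→Tring 6·22=132. Service 703; fixed 349; total 1052.
{Tring}: service 847 + fixed 206 = 1053
{Upton, York}: service 820 + fixed 240 = 1060
{Upton, York, Tring}: P→York 7·10=70, Q→York 2·15=30, R→Upton 5·24=120, S→Upton 14·24=336, T→Tring 6·22=132. Service 688; fixed 446; total 1134.
No other subset beats 1052.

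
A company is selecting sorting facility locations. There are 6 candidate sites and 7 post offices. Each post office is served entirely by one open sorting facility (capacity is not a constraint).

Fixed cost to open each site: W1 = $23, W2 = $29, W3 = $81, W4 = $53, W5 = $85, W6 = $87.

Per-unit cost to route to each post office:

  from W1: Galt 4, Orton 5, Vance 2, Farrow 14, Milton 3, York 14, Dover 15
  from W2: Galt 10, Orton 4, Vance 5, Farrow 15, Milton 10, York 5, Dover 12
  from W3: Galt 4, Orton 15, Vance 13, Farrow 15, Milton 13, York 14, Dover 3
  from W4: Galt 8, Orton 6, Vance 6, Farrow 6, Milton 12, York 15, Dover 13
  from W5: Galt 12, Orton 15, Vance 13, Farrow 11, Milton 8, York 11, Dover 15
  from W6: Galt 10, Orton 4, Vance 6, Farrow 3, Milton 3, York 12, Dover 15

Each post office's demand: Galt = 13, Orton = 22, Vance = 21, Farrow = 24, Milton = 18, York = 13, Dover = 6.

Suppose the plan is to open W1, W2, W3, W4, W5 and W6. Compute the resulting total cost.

Total cost: 749

Each post office is assigned to its cheapest site among the open ones.
{W1, W2, W3, W4, W5, W6}: Galt→W1 4·13=52, Orton→W2 4·22=88, Vance→W1 2·21=42, Farrow→W6 3·24=72, Milton→W1 3·18=54, York→W2 5·13=65, Dover→W3 3·6=18. Service 391; fixed 358; total 749.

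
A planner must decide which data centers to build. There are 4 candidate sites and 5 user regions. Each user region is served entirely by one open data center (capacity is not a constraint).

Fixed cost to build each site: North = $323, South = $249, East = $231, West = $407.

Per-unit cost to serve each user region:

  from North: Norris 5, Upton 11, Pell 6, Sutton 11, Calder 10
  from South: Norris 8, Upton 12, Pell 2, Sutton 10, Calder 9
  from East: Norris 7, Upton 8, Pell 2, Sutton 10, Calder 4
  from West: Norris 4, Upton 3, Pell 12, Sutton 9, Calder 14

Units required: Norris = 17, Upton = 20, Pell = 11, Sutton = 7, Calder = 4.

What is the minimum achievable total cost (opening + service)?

Minimum total cost: 618

For any fixed open set, each user region goes to its cheapest open site; total = fixed + service.
{East}: Norris→East 7·17=119, Upton→East 8·20=160, Pell→East 2·11=22, Sutton→East 10·7=70, Calder→East 4·4=16. Service 387; fixed 231; total 618.
{South}: Norris→South 8·17=136, Upton→South 12·20=240, Pell→South 2·11=22, Sutton→South 10·7=70, Calder→South 9·4=36. Service 504; fixed 249; total 753.
{West}: Norris→West 4·17=68, Upton→West 3·20=60, Pell→West 12·11=132, Sutton→West 9·7=63, Calder→West 14·4=56. Service 379; fixed 407; total 786.
{North, South, East, West}: Norris→West 4·17=68, Upton→West 3·20=60, Pell→South 2·11=22, Sutton→West 9·7=63, Calder→East 4·4=16. Service 229; fixed 1210; total 1439.
(All 15 nonempty subsets were checked; East only is lowest.)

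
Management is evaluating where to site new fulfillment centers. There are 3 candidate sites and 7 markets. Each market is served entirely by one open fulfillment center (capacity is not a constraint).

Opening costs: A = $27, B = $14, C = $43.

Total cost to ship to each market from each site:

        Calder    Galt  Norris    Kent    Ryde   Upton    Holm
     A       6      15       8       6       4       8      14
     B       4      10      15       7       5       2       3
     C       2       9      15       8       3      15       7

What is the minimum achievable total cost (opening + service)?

Minimum total cost: 60

For any fixed open set, each market goes to its cheapest open site; total = fixed + service.
{B}: Calder→B 4, Galt→B 10, Norris→B 15, Kent→B 7, Ryde→B 5, Upton→B 2, Holm→B 3. Service 46; fixed 14; total 60.
{A, B}: service 37 + fixed 41 = 78
{A}: Calder→A 6, Galt→A 15, Norris→A 8, Kent→A 6, Ryde→A 4, Upton→A 8, Holm→A 14. Service 61; fixed 27; total 88.
{A, B, C}: service 33 + fixed 84 = 117
(All 7 nonempty subsets were checked; B only is lowest.)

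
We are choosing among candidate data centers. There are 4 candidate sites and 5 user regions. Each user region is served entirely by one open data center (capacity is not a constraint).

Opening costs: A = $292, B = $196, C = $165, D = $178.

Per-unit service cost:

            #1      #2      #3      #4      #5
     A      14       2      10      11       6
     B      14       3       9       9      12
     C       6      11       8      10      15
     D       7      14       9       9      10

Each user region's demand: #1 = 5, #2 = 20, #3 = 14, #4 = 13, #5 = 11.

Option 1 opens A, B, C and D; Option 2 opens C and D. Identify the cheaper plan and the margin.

Option 1: {A, B, C, D}: #1→C 6·5=30, #2→A 2·20=40, #3→C 8·14=112, #4→B 9·13=117, #5→A 6·11=66. Service 365; fixed 831; total 1196.
Option 2: {C, D}: #1→C 6·5=30, #2→C 11·20=220, #3→C 8·14=112, #4→D 9·13=117, #5→D 10·11=110. Service 589; fixed 343; total 932.
Difference: |1196 − 932| = 264.

Option 2 is cheaper by 264.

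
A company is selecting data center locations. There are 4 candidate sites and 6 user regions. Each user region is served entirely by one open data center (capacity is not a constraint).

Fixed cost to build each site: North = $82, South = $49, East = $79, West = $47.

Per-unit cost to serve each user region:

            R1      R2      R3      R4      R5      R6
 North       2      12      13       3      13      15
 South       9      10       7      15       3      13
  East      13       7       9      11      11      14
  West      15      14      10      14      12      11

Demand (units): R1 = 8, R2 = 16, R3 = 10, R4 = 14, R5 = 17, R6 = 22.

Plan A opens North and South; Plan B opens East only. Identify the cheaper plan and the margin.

Plan A is cheaper by 278.

Plan A: {North, South}: R1→North 2·8=16, R2→South 10·16=160, R3→South 7·10=70, R4→North 3·14=42, R5→South 3·17=51, R6→South 13·22=286. Service 625; fixed 131; total 756.
Plan B: {East}: R1→East 13·8=104, R2→East 7·16=112, R3→East 9·10=90, R4→East 11·14=154, R5→East 11·17=187, R6→East 14·22=308. Service 955; fixed 79; total 1034.
Difference: |756 − 1034| = 278.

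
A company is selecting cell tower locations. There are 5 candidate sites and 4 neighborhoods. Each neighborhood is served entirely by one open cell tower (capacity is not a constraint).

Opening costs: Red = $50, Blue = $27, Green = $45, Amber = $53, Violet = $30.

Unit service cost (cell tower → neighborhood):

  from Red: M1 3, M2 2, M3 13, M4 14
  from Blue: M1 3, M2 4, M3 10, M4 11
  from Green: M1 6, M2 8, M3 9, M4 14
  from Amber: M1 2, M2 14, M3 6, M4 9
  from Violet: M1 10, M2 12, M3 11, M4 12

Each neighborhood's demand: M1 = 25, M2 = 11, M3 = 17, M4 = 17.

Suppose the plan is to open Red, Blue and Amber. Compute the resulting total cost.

Total cost: 457

Each neighborhood is assigned to its cheapest site among the open ones.
{Red, Blue, Amber}: M1→Amber 2·25=50, M2→Red 2·11=22, M3→Amber 6·17=102, M4→Amber 9·17=153. Service 327; fixed 130; total 457.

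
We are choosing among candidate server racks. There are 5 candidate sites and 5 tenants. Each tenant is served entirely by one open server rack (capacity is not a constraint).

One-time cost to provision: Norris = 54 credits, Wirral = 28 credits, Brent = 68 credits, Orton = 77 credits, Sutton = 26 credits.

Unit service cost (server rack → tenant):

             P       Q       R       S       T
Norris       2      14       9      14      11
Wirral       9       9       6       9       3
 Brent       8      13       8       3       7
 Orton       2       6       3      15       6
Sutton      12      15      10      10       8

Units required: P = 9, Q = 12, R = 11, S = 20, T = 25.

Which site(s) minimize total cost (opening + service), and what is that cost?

For any fixed open set, each tenant goes to its cheapest open site; total = fixed + service.
{Wirral, Brent, Orton}: P→Orton 2·9=18, Q→Orton 6·12=72, R→Orton 3·11=33, S→Brent 3·20=60, T→Wirral 3·25=75. Service 258; fixed 173; total 431.
{Wirral, Brent, Orton, Sutton}: service 258 + fixed 199 = 457
{Norris, Wirral, Brent}: service 327 + fixed 150 = 477
{Norris, Wirral, Brent, Orton, Sutton}: service 258 + fixed 253 = 511
No other subset beats 431.

Open Wirral, Brent and Orton; minimum total cost 431.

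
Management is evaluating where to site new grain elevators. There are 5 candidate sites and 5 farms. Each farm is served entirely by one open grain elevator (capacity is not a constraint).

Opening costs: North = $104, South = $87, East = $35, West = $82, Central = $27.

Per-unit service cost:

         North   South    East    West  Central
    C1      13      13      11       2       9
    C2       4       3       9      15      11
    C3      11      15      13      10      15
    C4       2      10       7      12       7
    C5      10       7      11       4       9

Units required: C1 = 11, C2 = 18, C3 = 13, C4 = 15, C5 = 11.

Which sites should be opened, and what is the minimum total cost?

Open North and West; minimum total cost 484.

For any fixed open set, each farm goes to its cheapest open site; total = fixed + service.
{North, West}: C1→West 2·11=22, C2→North 4·18=72, C3→West 10·13=130, C4→North 2·15=30, C5→West 4·11=44. Service 298; fixed 186; total 484.
{North, West, Central}: C1→West 2·11=22, C2→North 4·18=72, C3→West 10·13=130, C4→North 2·15=30, C5→West 4·11=44. Service 298; fixed 213; total 511.
{North, East, West}: service 298 + fixed 221 = 519
{North, South, East, West, Central}: C1→West 2·11=22, C2→South 3·18=54, C3→West 10·13=130, C4→North 2·15=30, C5→West 4·11=44. Service 280; fixed 335; total 615.
No other subset beats 484.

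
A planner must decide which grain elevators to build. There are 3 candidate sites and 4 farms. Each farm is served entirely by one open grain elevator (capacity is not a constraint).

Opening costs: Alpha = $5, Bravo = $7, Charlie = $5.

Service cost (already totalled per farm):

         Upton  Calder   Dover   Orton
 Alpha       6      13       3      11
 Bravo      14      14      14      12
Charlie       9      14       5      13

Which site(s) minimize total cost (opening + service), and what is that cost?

Open Alpha only; minimum total cost 38.

For any fixed open set, each farm goes to its cheapest open site; total = fixed + service.
{Alpha}: Upton→Alpha 6, Calder→Alpha 13, Dover→Alpha 3, Orton→Alpha 11. Service 33; fixed 5; total 38.
{Alpha, Charlie}: service 33 + fixed 10 = 43
{Alpha, Bravo}: service 33 + fixed 12 = 45
{Alpha, Bravo, Charlie}: Upton→Alpha 6, Calder→Alpha 13, Dover→Alpha 3, Orton→Alpha 11. Service 33; fixed 17; total 50.
No other subset beats 38.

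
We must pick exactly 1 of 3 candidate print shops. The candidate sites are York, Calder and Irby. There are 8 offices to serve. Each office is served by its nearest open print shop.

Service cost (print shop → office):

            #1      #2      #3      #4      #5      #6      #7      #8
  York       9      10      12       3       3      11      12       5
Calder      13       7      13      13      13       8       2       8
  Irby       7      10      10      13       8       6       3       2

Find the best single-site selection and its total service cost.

With exactly 1 open, each office uses its cheapest among the chosen.
{Irby}: #1→Irby 7, #2→Irby 10, #3→Irby 10, #4→Irby 13, #5→Irby 8, #6→Irby 6, #7→Irby 3, #8→Irby 2. Service cost 59.
{York}: service cost 65
{Calder}: service cost 77
Among all 3 size-1 choices, {Irby} is lowest.

Choose Irby only; total service cost 59.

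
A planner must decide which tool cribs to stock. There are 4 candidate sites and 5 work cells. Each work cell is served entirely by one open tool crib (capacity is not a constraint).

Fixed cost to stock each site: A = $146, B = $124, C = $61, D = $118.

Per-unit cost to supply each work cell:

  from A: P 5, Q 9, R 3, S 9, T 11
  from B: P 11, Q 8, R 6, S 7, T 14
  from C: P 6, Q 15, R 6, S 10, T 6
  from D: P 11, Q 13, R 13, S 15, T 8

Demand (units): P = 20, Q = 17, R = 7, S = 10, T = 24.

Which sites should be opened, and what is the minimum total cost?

Open B and C; minimum total cost 697.

For any fixed open set, each work cell goes to its cheapest open site; total = fixed + service.
{B, C}: P→C 6·20=120, Q→B 8·17=136, R→B 6·7=42, S→B 7·10=70, T→C 6·24=144. Service 512; fixed 185; total 697.
{A, C}: service 508 + fixed 207 = 715
{C}: P→C 6·20=120, Q→C 15·17=255, R→C 6·7=42, S→C 10·10=100, T→C 6·24=144. Service 661; fixed 61; total 722.
{A, B, C, D}: service 471 + fixed 449 = 920
No other subset beats 697.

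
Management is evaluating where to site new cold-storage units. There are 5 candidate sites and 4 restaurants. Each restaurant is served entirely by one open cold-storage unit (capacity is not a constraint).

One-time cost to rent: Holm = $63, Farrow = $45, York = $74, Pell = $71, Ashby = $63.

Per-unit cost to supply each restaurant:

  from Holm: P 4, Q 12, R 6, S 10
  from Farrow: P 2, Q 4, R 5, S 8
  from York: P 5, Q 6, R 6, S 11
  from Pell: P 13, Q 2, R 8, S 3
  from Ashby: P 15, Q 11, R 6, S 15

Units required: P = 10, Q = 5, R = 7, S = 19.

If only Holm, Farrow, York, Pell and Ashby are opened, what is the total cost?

Each restaurant is assigned to its cheapest site among the open ones.
{Holm, Farrow, York, Pell, Ashby}: P→Farrow 2·10=20, Q→Pell 2·5=10, R→Farrow 5·7=35, S→Pell 3·19=57. Service 122; fixed 316; total 438.

Total cost: 438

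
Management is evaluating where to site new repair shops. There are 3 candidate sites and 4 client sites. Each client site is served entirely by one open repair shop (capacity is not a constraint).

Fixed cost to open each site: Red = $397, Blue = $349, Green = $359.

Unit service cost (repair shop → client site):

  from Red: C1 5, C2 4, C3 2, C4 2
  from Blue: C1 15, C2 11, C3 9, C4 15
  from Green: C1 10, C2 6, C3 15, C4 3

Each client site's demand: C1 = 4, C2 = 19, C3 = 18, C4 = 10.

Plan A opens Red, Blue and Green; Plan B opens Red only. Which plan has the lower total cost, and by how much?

Plan A: {Red, Blue, Green}: C1→Red 5·4=20, C2→Red 4·19=76, C3→Red 2·18=36, C4→Red 2·10=20. Service 152; fixed 1105; total 1257.
Plan B: {Red}: C1→Red 5·4=20, C2→Red 4·19=76, C3→Red 2·18=36, C4→Red 2·10=20. Service 152; fixed 397; total 549.
Difference: |1257 − 549| = 708.

Plan B is cheaper by 708.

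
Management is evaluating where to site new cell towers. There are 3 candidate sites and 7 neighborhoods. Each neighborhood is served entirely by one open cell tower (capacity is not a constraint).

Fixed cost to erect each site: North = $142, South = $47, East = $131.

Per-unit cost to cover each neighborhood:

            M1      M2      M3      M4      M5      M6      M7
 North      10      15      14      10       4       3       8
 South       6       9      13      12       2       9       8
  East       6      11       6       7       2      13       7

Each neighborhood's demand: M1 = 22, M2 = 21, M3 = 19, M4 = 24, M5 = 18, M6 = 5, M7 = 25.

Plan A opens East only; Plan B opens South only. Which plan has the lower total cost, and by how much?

Plan A: {East}: M1→East 6·22=132, M2→East 11·21=231, M3→East 6·19=114, M4→East 7·24=168, M5→East 2·18=36, M6→East 13·5=65, M7→East 7·25=175. Service 921; fixed 131; total 1052.
Plan B: {South}: M1→South 6·22=132, M2→South 9·21=189, M3→South 13·19=247, M4→South 12·24=288, M5→South 2·18=36, M6→South 9·5=45, M7→South 8·25=200. Service 1137; fixed 47; total 1184.
Difference: |1052 − 1184| = 132.

Plan A is cheaper by 132.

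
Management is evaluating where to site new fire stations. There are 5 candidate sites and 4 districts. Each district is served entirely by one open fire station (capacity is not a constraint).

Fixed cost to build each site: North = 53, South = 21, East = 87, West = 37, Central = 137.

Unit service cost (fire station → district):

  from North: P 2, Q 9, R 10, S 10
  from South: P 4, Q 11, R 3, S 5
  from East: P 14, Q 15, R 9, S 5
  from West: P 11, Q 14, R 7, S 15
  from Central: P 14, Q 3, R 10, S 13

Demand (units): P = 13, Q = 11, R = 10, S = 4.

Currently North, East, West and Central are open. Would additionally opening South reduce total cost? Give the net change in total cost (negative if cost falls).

Current service cost with {North, East, West, Central}: 149.
Adding South: each district re-picks its cheapest; new service cost 109, saving 40.
Extra fixed cost: 21. Net change = 21 − 40 = -19.
(Totals: 463 → 444.)

Yes — net change −19 (cost falls by 19).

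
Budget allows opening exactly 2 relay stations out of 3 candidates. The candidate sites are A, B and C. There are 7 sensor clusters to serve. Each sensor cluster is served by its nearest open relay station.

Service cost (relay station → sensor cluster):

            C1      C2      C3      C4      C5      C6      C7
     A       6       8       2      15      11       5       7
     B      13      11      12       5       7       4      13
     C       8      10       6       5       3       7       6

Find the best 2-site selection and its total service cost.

Choose A and C; total service cost 35.

With exactly 2 open, each sensor cluster uses its cheapest among the chosen.
{A, C}: C1→A 6, C2→A 8, C3→A 2, C4→C 5, C5→C 3, C6→A 5, C7→C 6. Service cost 35.
{A, B}: service cost 39
{B, C}: service cost 42
Among all 3 size-2 choices, {A, C} is lowest.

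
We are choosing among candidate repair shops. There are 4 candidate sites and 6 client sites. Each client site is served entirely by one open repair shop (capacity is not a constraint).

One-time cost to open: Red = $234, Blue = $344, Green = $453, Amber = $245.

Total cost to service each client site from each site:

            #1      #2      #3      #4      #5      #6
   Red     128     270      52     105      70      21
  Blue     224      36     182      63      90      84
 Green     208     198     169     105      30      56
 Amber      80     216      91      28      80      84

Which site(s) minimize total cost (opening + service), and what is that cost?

For any fixed open set, each client site goes to its cheapest open site; total = fixed + service.
{Amber}: #1→Amber 80, #2→Amber 216, #3→Amber 91, #4→Amber 28, #5→Amber 80, #6→Amber 84. Service 579; fixed 245; total 824.
{Red}: #1→Red 128, #2→Red 270, #3→Red 52, #4→Red 105, #5→Red 70, #6→Red 21. Service 646; fixed 234; total 880.
{Red, Amber}: #1→Amber 80, #2→Amber 216, #3→Red 52, #4→Amber 28, #5→Red 70, #6→Red 21. Service 467; fixed 479; total 946.
{Red, Blue, Green, Amber}: service 247 + fixed 1276 = 1523
(All 15 nonempty subsets were checked; Amber only is lowest.)

Open Amber only; minimum total cost 824.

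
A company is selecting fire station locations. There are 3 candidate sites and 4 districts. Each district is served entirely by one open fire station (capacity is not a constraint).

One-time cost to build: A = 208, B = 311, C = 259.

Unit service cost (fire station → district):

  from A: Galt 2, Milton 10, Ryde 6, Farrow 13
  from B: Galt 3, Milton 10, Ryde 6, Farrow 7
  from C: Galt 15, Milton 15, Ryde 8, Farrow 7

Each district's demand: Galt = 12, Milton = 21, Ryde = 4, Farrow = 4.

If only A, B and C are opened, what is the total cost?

Total cost: 1064

Each district is assigned to its cheapest site among the open ones.
{A, B, C}: Galt→A 2·12=24, Milton→A 10·21=210, Ryde→A 6·4=24, Farrow→B 7·4=28. Service 286; fixed 778; total 1064.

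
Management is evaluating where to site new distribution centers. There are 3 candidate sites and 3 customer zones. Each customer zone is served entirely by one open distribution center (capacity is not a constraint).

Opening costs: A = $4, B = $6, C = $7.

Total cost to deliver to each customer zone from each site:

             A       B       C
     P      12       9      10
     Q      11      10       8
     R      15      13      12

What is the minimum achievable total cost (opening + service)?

Minimum total cost: 37

For any fixed open set, each customer zone goes to its cheapest open site; total = fixed + service.
{C}: P→C 10, Q→C 8, R→C 12. Service 30; fixed 7; total 37.
{B}: P→B 9, Q→B 10, R→B 13. Service 32; fixed 6; total 38.
{A, C}: service 30 + fixed 11 = 41
{A, B, C}: P→B 9, Q→C 8, R→C 12. Service 29; fixed 17; total 46.
(All 7 nonempty subsets were checked; C only is lowest.)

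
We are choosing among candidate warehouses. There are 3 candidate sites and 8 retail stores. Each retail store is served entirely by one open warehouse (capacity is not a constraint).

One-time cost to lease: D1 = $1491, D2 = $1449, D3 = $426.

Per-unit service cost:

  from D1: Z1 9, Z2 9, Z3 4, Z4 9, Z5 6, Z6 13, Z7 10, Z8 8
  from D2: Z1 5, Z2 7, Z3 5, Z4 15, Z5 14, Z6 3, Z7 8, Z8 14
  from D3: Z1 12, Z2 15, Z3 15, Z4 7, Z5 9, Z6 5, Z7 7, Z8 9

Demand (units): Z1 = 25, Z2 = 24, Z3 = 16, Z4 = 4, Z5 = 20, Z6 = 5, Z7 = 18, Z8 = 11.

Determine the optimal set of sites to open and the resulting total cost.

Open D3 only; minimum total cost 1784.

For any fixed open set, each retail store goes to its cheapest open site; total = fixed + service.
{D3}: Z1→D3 12·25=300, Z2→D3 15·24=360, Z3→D3 15·16=240, Z4→D3 7·4=28, Z5→D3 9·20=180, Z6→D3 5·5=25, Z7→D3 7·18=126, Z8→D3 9·11=99. Service 1358; fixed 426; total 1784.
{D2}: service 1026 + fixed 1449 = 2475
{D1}: service 994 + fixed 1491 = 2485
{D1, D2, D3}: Z1→D2 5·25=125, Z2→D2 7·24=168, Z3→D1 4·16=64, Z4→D3 7·4=28, Z5→D1 6·20=120, Z6→D2 3·5=15, Z7→D3 7·18=126, Z8→D1 8·11=88. Service 734; fixed 3366; total 4100.
No other subset beats 1784.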